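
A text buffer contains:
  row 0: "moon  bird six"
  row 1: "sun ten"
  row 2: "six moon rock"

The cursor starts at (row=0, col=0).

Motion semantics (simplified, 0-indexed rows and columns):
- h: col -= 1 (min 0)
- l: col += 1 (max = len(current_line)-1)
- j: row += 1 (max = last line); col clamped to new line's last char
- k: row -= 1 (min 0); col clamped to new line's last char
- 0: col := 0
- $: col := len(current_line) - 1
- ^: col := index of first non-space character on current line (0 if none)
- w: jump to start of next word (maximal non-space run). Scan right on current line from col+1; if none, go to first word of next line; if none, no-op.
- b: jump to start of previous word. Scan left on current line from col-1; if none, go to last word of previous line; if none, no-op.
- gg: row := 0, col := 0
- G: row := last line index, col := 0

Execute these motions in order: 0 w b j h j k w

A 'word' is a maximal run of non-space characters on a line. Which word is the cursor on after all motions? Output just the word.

Answer: ten

Derivation:
After 1 (0): row=0 col=0 char='m'
After 2 (w): row=0 col=6 char='b'
After 3 (b): row=0 col=0 char='m'
After 4 (j): row=1 col=0 char='s'
After 5 (h): row=1 col=0 char='s'
After 6 (j): row=2 col=0 char='s'
After 7 (k): row=1 col=0 char='s'
After 8 (w): row=1 col=4 char='t'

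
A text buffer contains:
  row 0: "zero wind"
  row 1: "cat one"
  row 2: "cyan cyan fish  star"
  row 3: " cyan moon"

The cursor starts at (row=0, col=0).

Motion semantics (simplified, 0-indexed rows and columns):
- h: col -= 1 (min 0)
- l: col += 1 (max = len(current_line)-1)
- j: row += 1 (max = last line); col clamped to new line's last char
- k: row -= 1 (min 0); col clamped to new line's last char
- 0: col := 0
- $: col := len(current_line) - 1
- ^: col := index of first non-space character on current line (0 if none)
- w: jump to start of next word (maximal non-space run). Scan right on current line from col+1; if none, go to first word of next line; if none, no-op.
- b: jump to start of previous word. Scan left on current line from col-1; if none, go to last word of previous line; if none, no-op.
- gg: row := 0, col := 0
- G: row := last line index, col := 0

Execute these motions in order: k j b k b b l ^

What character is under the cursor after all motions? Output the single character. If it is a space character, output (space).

After 1 (k): row=0 col=0 char='z'
After 2 (j): row=1 col=0 char='c'
After 3 (b): row=0 col=5 char='w'
After 4 (k): row=0 col=5 char='w'
After 5 (b): row=0 col=0 char='z'
After 6 (b): row=0 col=0 char='z'
After 7 (l): row=0 col=1 char='e'
After 8 (^): row=0 col=0 char='z'

Answer: z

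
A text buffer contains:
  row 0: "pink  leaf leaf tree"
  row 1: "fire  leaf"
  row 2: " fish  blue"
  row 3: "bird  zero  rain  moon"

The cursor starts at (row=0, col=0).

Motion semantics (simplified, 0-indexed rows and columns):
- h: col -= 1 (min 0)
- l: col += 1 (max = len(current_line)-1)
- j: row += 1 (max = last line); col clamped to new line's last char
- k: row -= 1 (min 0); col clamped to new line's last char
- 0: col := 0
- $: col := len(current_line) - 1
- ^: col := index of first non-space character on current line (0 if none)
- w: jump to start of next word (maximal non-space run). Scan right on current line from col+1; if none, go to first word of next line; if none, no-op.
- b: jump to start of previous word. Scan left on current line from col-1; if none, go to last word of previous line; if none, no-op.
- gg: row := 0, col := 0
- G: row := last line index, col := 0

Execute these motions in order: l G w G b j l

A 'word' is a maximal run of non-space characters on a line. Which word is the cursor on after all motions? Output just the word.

After 1 (l): row=0 col=1 char='i'
After 2 (G): row=3 col=0 char='b'
After 3 (w): row=3 col=6 char='z'
After 4 (G): row=3 col=0 char='b'
After 5 (b): row=2 col=7 char='b'
After 6 (j): row=3 col=7 char='e'
After 7 (l): row=3 col=8 char='r'

Answer: zero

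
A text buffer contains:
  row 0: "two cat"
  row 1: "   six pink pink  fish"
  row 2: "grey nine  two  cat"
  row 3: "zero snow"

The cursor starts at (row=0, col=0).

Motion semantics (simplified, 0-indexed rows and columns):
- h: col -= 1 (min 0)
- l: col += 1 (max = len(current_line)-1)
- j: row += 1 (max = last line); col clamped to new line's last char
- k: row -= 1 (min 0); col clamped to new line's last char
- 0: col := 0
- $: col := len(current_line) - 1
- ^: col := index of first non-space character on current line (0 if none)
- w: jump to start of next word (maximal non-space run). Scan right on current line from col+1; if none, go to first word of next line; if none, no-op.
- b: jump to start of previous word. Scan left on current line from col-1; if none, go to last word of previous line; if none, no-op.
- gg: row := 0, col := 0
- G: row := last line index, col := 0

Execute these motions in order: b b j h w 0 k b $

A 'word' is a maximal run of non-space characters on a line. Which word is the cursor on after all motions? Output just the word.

Answer: cat

Derivation:
After 1 (b): row=0 col=0 char='t'
After 2 (b): row=0 col=0 char='t'
After 3 (j): row=1 col=0 char='_'
After 4 (h): row=1 col=0 char='_'
After 5 (w): row=1 col=3 char='s'
After 6 (0): row=1 col=0 char='_'
After 7 (k): row=0 col=0 char='t'
After 8 (b): row=0 col=0 char='t'
After 9 ($): row=0 col=6 char='t'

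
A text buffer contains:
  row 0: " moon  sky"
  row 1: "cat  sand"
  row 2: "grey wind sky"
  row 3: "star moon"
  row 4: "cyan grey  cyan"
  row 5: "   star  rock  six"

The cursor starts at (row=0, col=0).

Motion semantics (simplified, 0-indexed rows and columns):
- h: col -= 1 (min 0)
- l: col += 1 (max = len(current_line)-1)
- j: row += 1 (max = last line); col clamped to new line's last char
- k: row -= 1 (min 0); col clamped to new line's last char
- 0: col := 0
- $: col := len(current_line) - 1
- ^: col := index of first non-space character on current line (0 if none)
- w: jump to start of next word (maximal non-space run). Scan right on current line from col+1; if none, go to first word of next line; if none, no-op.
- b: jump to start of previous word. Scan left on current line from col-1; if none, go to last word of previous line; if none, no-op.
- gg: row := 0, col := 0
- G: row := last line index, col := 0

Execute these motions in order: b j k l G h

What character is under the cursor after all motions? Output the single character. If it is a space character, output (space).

After 1 (b): row=0 col=0 char='_'
After 2 (j): row=1 col=0 char='c'
After 3 (k): row=0 col=0 char='_'
After 4 (l): row=0 col=1 char='m'
After 5 (G): row=5 col=0 char='_'
After 6 (h): row=5 col=0 char='_'

Answer: (space)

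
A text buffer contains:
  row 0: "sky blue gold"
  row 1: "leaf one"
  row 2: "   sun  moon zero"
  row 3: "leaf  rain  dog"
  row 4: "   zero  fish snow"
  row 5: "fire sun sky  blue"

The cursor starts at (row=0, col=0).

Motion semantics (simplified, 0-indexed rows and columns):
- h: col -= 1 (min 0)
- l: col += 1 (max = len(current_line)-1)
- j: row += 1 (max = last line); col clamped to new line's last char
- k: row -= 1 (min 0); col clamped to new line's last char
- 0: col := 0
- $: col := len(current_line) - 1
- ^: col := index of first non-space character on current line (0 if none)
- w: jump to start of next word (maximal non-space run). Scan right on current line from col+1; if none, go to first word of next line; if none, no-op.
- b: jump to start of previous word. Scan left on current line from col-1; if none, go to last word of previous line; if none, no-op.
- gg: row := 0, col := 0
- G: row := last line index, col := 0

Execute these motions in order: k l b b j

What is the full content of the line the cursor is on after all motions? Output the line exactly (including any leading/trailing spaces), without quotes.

Answer: leaf one

Derivation:
After 1 (k): row=0 col=0 char='s'
After 2 (l): row=0 col=1 char='k'
After 3 (b): row=0 col=0 char='s'
After 4 (b): row=0 col=0 char='s'
After 5 (j): row=1 col=0 char='l'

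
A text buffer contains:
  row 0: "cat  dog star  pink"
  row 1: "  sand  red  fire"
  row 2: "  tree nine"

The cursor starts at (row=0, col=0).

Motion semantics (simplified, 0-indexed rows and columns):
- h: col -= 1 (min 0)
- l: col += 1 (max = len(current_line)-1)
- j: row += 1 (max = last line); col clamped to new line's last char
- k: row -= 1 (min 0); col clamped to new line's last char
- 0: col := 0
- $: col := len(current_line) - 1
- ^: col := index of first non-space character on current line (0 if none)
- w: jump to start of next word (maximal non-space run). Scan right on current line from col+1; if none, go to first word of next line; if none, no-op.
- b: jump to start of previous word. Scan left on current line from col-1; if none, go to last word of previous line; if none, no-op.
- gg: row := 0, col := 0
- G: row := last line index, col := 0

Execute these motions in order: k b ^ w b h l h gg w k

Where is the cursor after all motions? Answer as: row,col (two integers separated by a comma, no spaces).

Answer: 0,5

Derivation:
After 1 (k): row=0 col=0 char='c'
After 2 (b): row=0 col=0 char='c'
After 3 (^): row=0 col=0 char='c'
After 4 (w): row=0 col=5 char='d'
After 5 (b): row=0 col=0 char='c'
After 6 (h): row=0 col=0 char='c'
After 7 (l): row=0 col=1 char='a'
After 8 (h): row=0 col=0 char='c'
After 9 (gg): row=0 col=0 char='c'
After 10 (w): row=0 col=5 char='d'
After 11 (k): row=0 col=5 char='d'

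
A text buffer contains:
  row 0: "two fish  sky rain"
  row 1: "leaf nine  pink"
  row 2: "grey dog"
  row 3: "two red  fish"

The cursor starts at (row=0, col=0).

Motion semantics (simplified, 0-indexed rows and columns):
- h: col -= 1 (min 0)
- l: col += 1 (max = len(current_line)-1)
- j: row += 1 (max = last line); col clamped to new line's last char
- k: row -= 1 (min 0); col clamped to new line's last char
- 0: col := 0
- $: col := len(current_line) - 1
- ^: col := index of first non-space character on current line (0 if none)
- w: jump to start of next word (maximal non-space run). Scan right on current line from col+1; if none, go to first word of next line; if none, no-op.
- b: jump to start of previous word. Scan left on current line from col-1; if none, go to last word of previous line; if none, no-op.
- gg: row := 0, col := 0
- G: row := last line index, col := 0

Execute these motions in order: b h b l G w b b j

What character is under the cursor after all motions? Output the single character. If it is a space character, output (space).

Answer: e

Derivation:
After 1 (b): row=0 col=0 char='t'
After 2 (h): row=0 col=0 char='t'
After 3 (b): row=0 col=0 char='t'
After 4 (l): row=0 col=1 char='w'
After 5 (G): row=3 col=0 char='t'
After 6 (w): row=3 col=4 char='r'
After 7 (b): row=3 col=0 char='t'
After 8 (b): row=2 col=5 char='d'
After 9 (j): row=3 col=5 char='e'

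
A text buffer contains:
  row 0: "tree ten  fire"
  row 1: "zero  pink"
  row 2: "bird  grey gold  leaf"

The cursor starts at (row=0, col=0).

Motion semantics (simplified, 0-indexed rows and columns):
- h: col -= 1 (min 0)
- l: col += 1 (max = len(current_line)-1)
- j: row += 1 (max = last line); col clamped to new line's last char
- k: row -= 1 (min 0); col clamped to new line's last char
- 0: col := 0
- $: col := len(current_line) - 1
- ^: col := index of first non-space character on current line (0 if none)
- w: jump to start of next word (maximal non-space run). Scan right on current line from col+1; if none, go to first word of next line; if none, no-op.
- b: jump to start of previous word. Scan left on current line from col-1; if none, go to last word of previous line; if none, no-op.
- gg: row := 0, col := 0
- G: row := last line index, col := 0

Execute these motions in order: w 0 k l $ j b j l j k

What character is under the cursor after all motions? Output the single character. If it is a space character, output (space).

Answer: i

Derivation:
After 1 (w): row=0 col=5 char='t'
After 2 (0): row=0 col=0 char='t'
After 3 (k): row=0 col=0 char='t'
After 4 (l): row=0 col=1 char='r'
After 5 ($): row=0 col=13 char='e'
After 6 (j): row=1 col=9 char='k'
After 7 (b): row=1 col=6 char='p'
After 8 (j): row=2 col=6 char='g'
After 9 (l): row=2 col=7 char='r'
After 10 (j): row=2 col=7 char='r'
After 11 (k): row=1 col=7 char='i'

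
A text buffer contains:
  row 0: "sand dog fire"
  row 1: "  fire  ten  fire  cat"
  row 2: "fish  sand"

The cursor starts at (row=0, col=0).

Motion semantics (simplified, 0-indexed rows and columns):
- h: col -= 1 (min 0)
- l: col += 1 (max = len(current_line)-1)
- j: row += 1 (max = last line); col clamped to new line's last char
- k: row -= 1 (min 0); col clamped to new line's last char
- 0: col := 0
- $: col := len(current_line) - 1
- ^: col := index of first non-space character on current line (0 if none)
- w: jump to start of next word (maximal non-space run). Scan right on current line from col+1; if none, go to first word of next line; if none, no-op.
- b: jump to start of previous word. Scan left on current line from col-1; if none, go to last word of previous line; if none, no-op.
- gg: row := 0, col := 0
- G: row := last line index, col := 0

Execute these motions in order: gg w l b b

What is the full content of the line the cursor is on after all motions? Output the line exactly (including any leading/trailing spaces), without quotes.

Answer: sand dog fire

Derivation:
After 1 (gg): row=0 col=0 char='s'
After 2 (w): row=0 col=5 char='d'
After 3 (l): row=0 col=6 char='o'
After 4 (b): row=0 col=5 char='d'
After 5 (b): row=0 col=0 char='s'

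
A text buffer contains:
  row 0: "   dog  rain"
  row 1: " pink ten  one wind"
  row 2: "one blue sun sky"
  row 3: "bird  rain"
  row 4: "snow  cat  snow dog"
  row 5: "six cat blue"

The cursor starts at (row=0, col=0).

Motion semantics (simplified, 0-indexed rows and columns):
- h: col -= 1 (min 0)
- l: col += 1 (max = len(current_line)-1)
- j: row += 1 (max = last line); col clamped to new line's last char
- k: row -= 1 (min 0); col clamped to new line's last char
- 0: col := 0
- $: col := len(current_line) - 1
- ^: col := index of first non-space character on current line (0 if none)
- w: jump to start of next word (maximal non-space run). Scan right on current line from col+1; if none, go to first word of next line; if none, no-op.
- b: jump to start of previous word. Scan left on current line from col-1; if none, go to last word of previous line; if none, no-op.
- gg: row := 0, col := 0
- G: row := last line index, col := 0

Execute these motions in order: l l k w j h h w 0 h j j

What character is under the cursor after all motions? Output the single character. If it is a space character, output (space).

Answer: b

Derivation:
After 1 (l): row=0 col=1 char='_'
After 2 (l): row=0 col=2 char='_'
After 3 (k): row=0 col=2 char='_'
After 4 (w): row=0 col=3 char='d'
After 5 (j): row=1 col=3 char='n'
After 6 (h): row=1 col=2 char='i'
After 7 (h): row=1 col=1 char='p'
After 8 (w): row=1 col=6 char='t'
After 9 (0): row=1 col=0 char='_'
After 10 (h): row=1 col=0 char='_'
After 11 (j): row=2 col=0 char='o'
After 12 (j): row=3 col=0 char='b'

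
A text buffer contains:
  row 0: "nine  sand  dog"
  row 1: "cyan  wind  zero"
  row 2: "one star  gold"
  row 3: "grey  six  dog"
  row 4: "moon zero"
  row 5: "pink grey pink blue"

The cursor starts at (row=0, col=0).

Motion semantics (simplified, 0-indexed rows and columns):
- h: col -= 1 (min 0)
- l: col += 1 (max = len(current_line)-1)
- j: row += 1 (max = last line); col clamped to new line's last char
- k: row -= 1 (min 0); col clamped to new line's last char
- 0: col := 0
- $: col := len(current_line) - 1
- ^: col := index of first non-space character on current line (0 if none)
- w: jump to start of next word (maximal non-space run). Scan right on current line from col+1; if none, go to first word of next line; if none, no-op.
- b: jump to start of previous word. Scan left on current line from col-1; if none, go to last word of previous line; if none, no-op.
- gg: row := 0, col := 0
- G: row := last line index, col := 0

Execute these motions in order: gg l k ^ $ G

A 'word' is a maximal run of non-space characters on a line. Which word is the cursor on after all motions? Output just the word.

After 1 (gg): row=0 col=0 char='n'
After 2 (l): row=0 col=1 char='i'
After 3 (k): row=0 col=1 char='i'
After 4 (^): row=0 col=0 char='n'
After 5 ($): row=0 col=14 char='g'
After 6 (G): row=5 col=0 char='p'

Answer: pink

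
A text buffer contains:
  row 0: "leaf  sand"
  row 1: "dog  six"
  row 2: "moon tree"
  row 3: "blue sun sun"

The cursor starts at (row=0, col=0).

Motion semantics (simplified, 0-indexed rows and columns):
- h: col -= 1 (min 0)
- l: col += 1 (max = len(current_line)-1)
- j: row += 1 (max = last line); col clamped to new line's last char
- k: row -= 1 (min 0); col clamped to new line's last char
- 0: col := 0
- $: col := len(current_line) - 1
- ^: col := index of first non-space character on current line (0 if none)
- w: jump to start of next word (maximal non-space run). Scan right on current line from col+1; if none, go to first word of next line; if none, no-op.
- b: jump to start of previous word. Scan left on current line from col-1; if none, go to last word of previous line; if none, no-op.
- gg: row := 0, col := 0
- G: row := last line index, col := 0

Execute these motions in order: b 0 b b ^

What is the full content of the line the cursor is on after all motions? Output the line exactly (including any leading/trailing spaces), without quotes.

After 1 (b): row=0 col=0 char='l'
After 2 (0): row=0 col=0 char='l'
After 3 (b): row=0 col=0 char='l'
After 4 (b): row=0 col=0 char='l'
After 5 (^): row=0 col=0 char='l'

Answer: leaf  sand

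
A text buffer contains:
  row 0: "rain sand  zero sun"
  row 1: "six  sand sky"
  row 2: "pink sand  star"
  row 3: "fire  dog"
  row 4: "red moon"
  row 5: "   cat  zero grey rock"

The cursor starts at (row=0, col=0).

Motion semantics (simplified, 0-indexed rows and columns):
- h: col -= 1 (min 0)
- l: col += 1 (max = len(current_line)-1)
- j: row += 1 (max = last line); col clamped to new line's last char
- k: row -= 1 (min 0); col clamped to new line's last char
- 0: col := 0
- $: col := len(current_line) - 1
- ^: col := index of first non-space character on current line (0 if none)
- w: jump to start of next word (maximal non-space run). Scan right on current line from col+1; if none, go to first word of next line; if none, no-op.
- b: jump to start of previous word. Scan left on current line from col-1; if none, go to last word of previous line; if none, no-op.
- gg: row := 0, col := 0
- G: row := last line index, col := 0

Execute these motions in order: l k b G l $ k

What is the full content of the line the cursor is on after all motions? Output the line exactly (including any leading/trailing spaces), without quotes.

Answer: red moon

Derivation:
After 1 (l): row=0 col=1 char='a'
After 2 (k): row=0 col=1 char='a'
After 3 (b): row=0 col=0 char='r'
After 4 (G): row=5 col=0 char='_'
After 5 (l): row=5 col=1 char='_'
After 6 ($): row=5 col=21 char='k'
After 7 (k): row=4 col=7 char='n'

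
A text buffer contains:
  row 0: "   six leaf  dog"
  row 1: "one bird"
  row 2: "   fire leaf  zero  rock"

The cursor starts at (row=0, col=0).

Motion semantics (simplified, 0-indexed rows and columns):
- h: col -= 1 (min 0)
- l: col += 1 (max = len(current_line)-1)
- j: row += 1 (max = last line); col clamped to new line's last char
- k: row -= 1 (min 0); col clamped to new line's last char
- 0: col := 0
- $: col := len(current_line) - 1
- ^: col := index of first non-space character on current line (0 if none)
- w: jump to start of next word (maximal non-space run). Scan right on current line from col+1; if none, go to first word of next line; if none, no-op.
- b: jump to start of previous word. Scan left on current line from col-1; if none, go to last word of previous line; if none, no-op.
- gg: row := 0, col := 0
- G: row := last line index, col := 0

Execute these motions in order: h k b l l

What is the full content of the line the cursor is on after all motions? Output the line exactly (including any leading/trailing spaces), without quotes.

After 1 (h): row=0 col=0 char='_'
After 2 (k): row=0 col=0 char='_'
After 3 (b): row=0 col=0 char='_'
After 4 (l): row=0 col=1 char='_'
After 5 (l): row=0 col=2 char='_'

Answer:    six leaf  dog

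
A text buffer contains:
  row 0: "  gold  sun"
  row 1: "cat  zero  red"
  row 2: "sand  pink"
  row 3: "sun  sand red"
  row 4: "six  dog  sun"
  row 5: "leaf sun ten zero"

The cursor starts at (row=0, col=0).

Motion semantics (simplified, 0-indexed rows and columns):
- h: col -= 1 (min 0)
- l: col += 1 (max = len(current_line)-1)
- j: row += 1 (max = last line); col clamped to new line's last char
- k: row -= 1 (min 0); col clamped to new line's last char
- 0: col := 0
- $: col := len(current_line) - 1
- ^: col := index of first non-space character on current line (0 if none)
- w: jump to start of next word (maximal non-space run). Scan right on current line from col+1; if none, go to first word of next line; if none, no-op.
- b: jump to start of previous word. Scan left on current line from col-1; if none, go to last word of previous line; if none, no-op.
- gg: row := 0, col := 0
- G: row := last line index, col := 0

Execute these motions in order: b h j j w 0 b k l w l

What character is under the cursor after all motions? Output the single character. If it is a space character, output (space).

Answer: a

Derivation:
After 1 (b): row=0 col=0 char='_'
After 2 (h): row=0 col=0 char='_'
After 3 (j): row=1 col=0 char='c'
After 4 (j): row=2 col=0 char='s'
After 5 (w): row=2 col=6 char='p'
After 6 (0): row=2 col=0 char='s'
After 7 (b): row=1 col=11 char='r'
After 8 (k): row=0 col=10 char='n'
After 9 (l): row=0 col=10 char='n'
After 10 (w): row=1 col=0 char='c'
After 11 (l): row=1 col=1 char='a'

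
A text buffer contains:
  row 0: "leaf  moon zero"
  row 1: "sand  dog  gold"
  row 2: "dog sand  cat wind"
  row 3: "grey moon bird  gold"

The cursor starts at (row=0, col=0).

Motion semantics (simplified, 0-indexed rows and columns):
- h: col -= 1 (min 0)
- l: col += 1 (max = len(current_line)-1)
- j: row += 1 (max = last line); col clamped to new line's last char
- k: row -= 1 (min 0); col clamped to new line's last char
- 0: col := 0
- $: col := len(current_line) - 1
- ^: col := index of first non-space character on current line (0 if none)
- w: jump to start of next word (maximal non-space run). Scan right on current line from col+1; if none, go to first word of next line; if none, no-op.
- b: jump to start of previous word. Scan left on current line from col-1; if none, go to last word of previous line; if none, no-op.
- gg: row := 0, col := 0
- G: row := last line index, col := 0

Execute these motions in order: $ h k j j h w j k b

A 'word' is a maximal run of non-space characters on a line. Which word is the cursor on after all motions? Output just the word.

After 1 ($): row=0 col=14 char='o'
After 2 (h): row=0 col=13 char='r'
After 3 (k): row=0 col=13 char='r'
After 4 (j): row=1 col=13 char='l'
After 5 (j): row=2 col=13 char='_'
After 6 (h): row=2 col=12 char='t'
After 7 (w): row=2 col=14 char='w'
After 8 (j): row=3 col=14 char='_'
After 9 (k): row=2 col=14 char='w'
After 10 (b): row=2 col=10 char='c'

Answer: cat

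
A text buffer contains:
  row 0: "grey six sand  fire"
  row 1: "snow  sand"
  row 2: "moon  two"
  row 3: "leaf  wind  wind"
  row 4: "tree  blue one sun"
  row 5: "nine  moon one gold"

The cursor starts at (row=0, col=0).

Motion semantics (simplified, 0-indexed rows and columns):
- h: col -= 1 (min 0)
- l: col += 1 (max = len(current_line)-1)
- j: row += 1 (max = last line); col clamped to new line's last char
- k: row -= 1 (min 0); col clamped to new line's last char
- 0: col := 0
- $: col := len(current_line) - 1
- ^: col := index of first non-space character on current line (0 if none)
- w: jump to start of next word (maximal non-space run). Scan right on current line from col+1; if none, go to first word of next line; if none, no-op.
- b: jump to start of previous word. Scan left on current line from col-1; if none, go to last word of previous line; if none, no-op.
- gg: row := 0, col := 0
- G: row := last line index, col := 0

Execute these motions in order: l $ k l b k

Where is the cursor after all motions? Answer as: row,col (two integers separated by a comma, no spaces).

Answer: 0,15

Derivation:
After 1 (l): row=0 col=1 char='r'
After 2 ($): row=0 col=18 char='e'
After 3 (k): row=0 col=18 char='e'
After 4 (l): row=0 col=18 char='e'
After 5 (b): row=0 col=15 char='f'
After 6 (k): row=0 col=15 char='f'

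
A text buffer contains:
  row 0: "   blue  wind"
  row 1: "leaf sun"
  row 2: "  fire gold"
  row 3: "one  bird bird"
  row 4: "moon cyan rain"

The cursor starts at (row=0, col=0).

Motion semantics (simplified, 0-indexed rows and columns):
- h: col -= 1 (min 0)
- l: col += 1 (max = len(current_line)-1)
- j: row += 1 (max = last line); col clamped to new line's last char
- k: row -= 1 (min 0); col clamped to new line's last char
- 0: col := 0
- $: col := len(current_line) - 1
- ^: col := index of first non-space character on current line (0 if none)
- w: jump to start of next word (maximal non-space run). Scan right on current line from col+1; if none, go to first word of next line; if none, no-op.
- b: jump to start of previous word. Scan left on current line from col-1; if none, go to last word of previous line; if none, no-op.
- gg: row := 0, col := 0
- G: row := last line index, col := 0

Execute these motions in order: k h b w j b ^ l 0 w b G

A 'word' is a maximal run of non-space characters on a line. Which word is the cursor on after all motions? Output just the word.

Answer: moon

Derivation:
After 1 (k): row=0 col=0 char='_'
After 2 (h): row=0 col=0 char='_'
After 3 (b): row=0 col=0 char='_'
After 4 (w): row=0 col=3 char='b'
After 5 (j): row=1 col=3 char='f'
After 6 (b): row=1 col=0 char='l'
After 7 (^): row=1 col=0 char='l'
After 8 (l): row=1 col=1 char='e'
After 9 (0): row=1 col=0 char='l'
After 10 (w): row=1 col=5 char='s'
After 11 (b): row=1 col=0 char='l'
After 12 (G): row=4 col=0 char='m'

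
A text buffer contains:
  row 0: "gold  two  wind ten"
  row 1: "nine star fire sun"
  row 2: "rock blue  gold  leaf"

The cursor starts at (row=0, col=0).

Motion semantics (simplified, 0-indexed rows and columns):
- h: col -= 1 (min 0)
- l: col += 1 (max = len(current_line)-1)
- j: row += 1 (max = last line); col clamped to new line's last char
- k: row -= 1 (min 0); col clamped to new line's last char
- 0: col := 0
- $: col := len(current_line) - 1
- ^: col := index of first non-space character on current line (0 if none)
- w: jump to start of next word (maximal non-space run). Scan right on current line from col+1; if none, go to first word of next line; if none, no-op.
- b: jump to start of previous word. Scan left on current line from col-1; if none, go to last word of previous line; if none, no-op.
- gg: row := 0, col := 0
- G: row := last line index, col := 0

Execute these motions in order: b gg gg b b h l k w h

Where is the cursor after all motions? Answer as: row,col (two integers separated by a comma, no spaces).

After 1 (b): row=0 col=0 char='g'
After 2 (gg): row=0 col=0 char='g'
After 3 (gg): row=0 col=0 char='g'
After 4 (b): row=0 col=0 char='g'
After 5 (b): row=0 col=0 char='g'
After 6 (h): row=0 col=0 char='g'
After 7 (l): row=0 col=1 char='o'
After 8 (k): row=0 col=1 char='o'
After 9 (w): row=0 col=6 char='t'
After 10 (h): row=0 col=5 char='_'

Answer: 0,5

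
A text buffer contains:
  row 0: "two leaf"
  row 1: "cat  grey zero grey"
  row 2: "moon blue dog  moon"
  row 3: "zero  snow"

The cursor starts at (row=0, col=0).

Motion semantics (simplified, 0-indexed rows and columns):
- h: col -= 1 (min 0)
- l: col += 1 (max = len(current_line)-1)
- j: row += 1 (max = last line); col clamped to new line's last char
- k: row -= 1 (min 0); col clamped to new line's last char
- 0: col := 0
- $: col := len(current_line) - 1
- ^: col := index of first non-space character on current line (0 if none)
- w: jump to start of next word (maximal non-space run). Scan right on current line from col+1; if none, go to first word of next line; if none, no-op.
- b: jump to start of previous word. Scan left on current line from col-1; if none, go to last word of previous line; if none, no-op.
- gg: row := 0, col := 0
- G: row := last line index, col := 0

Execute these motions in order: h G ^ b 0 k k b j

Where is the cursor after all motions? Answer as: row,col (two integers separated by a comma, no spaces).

After 1 (h): row=0 col=0 char='t'
After 2 (G): row=3 col=0 char='z'
After 3 (^): row=3 col=0 char='z'
After 4 (b): row=2 col=15 char='m'
After 5 (0): row=2 col=0 char='m'
After 6 (k): row=1 col=0 char='c'
After 7 (k): row=0 col=0 char='t'
After 8 (b): row=0 col=0 char='t'
After 9 (j): row=1 col=0 char='c'

Answer: 1,0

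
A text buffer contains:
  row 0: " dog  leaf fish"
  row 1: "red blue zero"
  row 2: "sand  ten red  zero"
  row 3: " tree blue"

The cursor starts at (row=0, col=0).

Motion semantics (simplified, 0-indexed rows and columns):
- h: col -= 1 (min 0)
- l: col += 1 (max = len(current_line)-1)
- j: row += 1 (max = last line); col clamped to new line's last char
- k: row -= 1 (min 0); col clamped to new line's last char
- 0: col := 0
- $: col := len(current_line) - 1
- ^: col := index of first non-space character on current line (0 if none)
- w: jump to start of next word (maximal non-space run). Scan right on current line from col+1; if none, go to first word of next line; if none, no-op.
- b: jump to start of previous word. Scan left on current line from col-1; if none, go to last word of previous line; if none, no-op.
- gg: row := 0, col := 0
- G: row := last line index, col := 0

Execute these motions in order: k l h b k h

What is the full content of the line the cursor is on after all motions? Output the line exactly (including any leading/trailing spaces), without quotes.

After 1 (k): row=0 col=0 char='_'
After 2 (l): row=0 col=1 char='d'
After 3 (h): row=0 col=0 char='_'
After 4 (b): row=0 col=0 char='_'
After 5 (k): row=0 col=0 char='_'
After 6 (h): row=0 col=0 char='_'

Answer:  dog  leaf fish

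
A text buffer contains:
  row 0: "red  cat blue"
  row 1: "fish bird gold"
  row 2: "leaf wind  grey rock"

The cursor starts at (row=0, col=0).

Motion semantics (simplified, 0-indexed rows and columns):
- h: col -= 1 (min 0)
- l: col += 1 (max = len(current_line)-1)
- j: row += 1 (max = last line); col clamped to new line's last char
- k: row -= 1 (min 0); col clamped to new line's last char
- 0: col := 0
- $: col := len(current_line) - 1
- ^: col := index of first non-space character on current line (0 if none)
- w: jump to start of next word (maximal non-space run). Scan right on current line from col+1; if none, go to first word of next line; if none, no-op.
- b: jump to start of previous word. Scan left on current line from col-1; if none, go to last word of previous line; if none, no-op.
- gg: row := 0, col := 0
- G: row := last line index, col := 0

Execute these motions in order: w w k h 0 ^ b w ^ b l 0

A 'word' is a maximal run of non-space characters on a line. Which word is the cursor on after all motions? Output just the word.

After 1 (w): row=0 col=5 char='c'
After 2 (w): row=0 col=9 char='b'
After 3 (k): row=0 col=9 char='b'
After 4 (h): row=0 col=8 char='_'
After 5 (0): row=0 col=0 char='r'
After 6 (^): row=0 col=0 char='r'
After 7 (b): row=0 col=0 char='r'
After 8 (w): row=0 col=5 char='c'
After 9 (^): row=0 col=0 char='r'
After 10 (b): row=0 col=0 char='r'
After 11 (l): row=0 col=1 char='e'
After 12 (0): row=0 col=0 char='r'

Answer: red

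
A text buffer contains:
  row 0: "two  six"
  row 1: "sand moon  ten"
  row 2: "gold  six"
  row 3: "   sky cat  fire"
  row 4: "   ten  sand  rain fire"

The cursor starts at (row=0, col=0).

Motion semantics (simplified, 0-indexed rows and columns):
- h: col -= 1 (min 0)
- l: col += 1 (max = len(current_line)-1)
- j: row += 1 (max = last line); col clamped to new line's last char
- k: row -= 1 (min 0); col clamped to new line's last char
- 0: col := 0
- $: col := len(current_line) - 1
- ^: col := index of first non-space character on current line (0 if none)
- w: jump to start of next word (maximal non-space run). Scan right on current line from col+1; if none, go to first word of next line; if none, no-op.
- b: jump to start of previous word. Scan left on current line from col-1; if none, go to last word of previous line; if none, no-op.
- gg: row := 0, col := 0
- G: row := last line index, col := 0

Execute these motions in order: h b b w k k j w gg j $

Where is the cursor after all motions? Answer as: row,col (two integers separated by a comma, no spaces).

After 1 (h): row=0 col=0 char='t'
After 2 (b): row=0 col=0 char='t'
After 3 (b): row=0 col=0 char='t'
After 4 (w): row=0 col=5 char='s'
After 5 (k): row=0 col=5 char='s'
After 6 (k): row=0 col=5 char='s'
After 7 (j): row=1 col=5 char='m'
After 8 (w): row=1 col=11 char='t'
After 9 (gg): row=0 col=0 char='t'
After 10 (j): row=1 col=0 char='s'
After 11 ($): row=1 col=13 char='n'

Answer: 1,13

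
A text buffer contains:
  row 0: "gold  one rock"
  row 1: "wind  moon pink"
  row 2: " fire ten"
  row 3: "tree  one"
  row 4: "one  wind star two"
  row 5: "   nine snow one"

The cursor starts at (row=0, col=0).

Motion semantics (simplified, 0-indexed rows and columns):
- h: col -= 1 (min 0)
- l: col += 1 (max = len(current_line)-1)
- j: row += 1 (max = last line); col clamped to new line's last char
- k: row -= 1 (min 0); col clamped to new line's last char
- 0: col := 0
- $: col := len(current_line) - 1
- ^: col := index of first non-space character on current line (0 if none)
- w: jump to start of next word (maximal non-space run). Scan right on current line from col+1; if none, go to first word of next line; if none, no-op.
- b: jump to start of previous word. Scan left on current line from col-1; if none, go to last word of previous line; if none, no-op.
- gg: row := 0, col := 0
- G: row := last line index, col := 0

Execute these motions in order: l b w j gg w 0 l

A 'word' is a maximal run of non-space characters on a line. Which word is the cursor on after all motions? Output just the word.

Answer: gold

Derivation:
After 1 (l): row=0 col=1 char='o'
After 2 (b): row=0 col=0 char='g'
After 3 (w): row=0 col=6 char='o'
After 4 (j): row=1 col=6 char='m'
After 5 (gg): row=0 col=0 char='g'
After 6 (w): row=0 col=6 char='o'
After 7 (0): row=0 col=0 char='g'
After 8 (l): row=0 col=1 char='o'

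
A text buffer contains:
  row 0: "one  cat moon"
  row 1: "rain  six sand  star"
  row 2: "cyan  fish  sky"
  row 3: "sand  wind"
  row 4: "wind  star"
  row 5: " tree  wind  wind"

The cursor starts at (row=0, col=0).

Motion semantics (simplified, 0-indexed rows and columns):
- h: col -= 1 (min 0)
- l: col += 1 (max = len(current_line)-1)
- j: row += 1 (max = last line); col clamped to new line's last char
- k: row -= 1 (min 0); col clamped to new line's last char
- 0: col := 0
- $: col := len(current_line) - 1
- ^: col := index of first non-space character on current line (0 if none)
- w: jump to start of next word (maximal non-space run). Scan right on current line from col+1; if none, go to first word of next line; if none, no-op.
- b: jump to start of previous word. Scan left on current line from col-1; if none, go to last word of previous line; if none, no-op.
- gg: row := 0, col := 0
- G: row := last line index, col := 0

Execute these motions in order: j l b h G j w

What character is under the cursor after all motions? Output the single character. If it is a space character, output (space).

After 1 (j): row=1 col=0 char='r'
After 2 (l): row=1 col=1 char='a'
After 3 (b): row=1 col=0 char='r'
After 4 (h): row=1 col=0 char='r'
After 5 (G): row=5 col=0 char='_'
After 6 (j): row=5 col=0 char='_'
After 7 (w): row=5 col=1 char='t'

Answer: t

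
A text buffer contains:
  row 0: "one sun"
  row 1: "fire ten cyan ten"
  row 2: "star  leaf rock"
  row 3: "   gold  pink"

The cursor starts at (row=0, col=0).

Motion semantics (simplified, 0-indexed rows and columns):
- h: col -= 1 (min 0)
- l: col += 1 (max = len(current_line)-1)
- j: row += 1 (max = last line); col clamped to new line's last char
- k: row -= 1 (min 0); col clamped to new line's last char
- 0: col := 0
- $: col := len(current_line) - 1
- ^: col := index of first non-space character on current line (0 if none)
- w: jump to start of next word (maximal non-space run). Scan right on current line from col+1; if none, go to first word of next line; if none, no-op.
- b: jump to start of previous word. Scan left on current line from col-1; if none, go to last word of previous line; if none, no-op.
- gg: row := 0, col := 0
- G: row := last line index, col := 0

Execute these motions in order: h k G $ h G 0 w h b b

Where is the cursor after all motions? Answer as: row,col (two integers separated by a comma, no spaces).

Answer: 2,6

Derivation:
After 1 (h): row=0 col=0 char='o'
After 2 (k): row=0 col=0 char='o'
After 3 (G): row=3 col=0 char='_'
After 4 ($): row=3 col=12 char='k'
After 5 (h): row=3 col=11 char='n'
After 6 (G): row=3 col=0 char='_'
After 7 (0): row=3 col=0 char='_'
After 8 (w): row=3 col=3 char='g'
After 9 (h): row=3 col=2 char='_'
After 10 (b): row=2 col=11 char='r'
After 11 (b): row=2 col=6 char='l'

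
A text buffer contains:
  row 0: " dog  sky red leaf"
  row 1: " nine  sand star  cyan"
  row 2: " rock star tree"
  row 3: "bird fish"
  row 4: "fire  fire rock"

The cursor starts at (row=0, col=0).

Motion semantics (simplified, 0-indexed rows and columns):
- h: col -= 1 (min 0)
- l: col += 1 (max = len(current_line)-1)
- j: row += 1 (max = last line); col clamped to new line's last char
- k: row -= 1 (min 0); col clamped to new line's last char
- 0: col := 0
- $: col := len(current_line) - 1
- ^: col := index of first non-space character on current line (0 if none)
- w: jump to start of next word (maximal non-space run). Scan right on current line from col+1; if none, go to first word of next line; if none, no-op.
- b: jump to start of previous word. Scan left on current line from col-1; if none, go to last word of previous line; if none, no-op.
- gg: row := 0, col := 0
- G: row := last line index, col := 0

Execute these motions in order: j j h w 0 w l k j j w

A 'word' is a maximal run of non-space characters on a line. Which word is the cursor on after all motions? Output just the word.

After 1 (j): row=1 col=0 char='_'
After 2 (j): row=2 col=0 char='_'
After 3 (h): row=2 col=0 char='_'
After 4 (w): row=2 col=1 char='r'
After 5 (0): row=2 col=0 char='_'
After 6 (w): row=2 col=1 char='r'
After 7 (l): row=2 col=2 char='o'
After 8 (k): row=1 col=2 char='i'
After 9 (j): row=2 col=2 char='o'
After 10 (j): row=3 col=2 char='r'
After 11 (w): row=3 col=5 char='f'

Answer: fish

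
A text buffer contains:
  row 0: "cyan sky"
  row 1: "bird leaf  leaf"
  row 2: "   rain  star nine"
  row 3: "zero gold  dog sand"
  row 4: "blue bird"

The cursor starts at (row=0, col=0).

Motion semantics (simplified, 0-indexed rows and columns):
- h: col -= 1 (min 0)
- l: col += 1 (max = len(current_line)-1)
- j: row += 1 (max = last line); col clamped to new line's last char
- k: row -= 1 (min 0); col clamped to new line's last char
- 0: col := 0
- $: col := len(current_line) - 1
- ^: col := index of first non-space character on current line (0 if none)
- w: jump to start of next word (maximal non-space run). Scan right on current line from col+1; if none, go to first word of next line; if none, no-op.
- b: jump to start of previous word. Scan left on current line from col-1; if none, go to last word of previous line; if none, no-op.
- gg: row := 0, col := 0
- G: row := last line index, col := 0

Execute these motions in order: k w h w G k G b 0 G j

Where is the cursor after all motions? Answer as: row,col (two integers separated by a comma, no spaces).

After 1 (k): row=0 col=0 char='c'
After 2 (w): row=0 col=5 char='s'
After 3 (h): row=0 col=4 char='_'
After 4 (w): row=0 col=5 char='s'
After 5 (G): row=4 col=0 char='b'
After 6 (k): row=3 col=0 char='z'
After 7 (G): row=4 col=0 char='b'
After 8 (b): row=3 col=15 char='s'
After 9 (0): row=3 col=0 char='z'
After 10 (G): row=4 col=0 char='b'
After 11 (j): row=4 col=0 char='b'

Answer: 4,0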